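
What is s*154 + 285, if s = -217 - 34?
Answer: -38369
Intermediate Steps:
s = -251
s*154 + 285 = -251*154 + 285 = -38654 + 285 = -38369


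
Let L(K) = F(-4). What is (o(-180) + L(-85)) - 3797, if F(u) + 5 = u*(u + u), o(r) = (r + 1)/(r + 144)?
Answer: -135541/36 ≈ -3765.0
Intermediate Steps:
o(r) = (1 + r)/(144 + r)
F(u) = -5 + 2*u² (F(u) = -5 + u*(u + u) = -5 + u*(2*u) = -5 + 2*u²)
L(K) = 27 (L(K) = -5 + 2*(-4)² = -5 + 2*16 = -5 + 32 = 27)
(o(-180) + L(-85)) - 3797 = ((1 - 180)/(144 - 180) + 27) - 3797 = (-179/(-36) + 27) - 3797 = (-1/36*(-179) + 27) - 3797 = (179/36 + 27) - 3797 = 1151/36 - 3797 = -135541/36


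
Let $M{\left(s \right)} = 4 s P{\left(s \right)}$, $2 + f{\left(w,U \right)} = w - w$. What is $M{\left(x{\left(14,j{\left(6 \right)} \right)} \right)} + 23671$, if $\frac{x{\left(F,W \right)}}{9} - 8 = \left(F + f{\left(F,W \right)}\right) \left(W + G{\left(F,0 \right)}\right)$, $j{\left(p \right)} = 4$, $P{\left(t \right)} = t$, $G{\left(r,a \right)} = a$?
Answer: $1039735$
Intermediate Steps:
$f{\left(w,U \right)} = -2$ ($f{\left(w,U \right)} = -2 + \left(w - w\right) = -2 + 0 = -2$)
$x{\left(F,W \right)} = 72 + 9 W \left(-2 + F\right)$ ($x{\left(F,W \right)} = 72 + 9 \left(F - 2\right) \left(W + 0\right) = 72 + 9 \left(-2 + F\right) W = 72 + 9 W \left(-2 + F\right)$)
$M{\left(s \right)} = 4 s^{2}$ ($M{\left(s \right)} = 4 s s = 4 s^{2}$)
$M{\left(x{\left(14,j{\left(6 \right)} \right)} \right)} + 23671 = 4 \left(72 - 72 + 9 \cdot 14 \cdot 4\right)^{2} + 23671 = 4 \left(72 - 72 + 504\right)^{2} + 23671 = 4 \cdot 504^{2} + 23671 = 4 \cdot 254016 + 23671 = 1016064 + 23671 = 1039735$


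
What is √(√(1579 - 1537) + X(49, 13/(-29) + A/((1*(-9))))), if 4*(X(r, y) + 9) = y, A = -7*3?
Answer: √(-64554 + 7569*√42)/87 ≈ 1.4311*I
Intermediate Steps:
A = -21
X(r, y) = -9 + y/4
√(√(1579 - 1537) + X(49, 13/(-29) + A/((1*(-9))))) = √(√(1579 - 1537) + (-9 + (13/(-29) - 21/(1*(-9)))/4)) = √(√42 + (-9 + (13*(-1/29) - 21/(-9))/4)) = √(√42 + (-9 + (-13/29 - 21*(-⅑))/4)) = √(√42 + (-9 + (-13/29 + 7/3)/4)) = √(√42 + (-9 + (¼)*(164/87))) = √(√42 + (-9 + 41/87)) = √(√42 - 742/87) = √(-742/87 + √42)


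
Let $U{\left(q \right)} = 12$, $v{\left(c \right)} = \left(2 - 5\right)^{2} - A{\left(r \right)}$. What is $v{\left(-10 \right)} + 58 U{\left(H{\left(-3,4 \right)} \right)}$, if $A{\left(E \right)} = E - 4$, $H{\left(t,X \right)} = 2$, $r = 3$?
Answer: $706$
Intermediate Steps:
$A{\left(E \right)} = -4 + E$
$v{\left(c \right)} = 10$ ($v{\left(c \right)} = \left(2 - 5\right)^{2} - \left(-4 + 3\right) = \left(-3\right)^{2} - -1 = 9 + 1 = 10$)
$v{\left(-10 \right)} + 58 U{\left(H{\left(-3,4 \right)} \right)} = 10 + 58 \cdot 12 = 10 + 696 = 706$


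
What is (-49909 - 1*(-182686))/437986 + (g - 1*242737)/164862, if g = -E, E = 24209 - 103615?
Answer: -12411702398/18051811983 ≈ -0.68756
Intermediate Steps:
E = -79406
g = 79406 (g = -1*(-79406) = 79406)
(-49909 - 1*(-182686))/437986 + (g - 1*242737)/164862 = (-49909 - 1*(-182686))/437986 + (79406 - 1*242737)/164862 = (-49909 + 182686)*(1/437986) + (79406 - 242737)*(1/164862) = 132777*(1/437986) - 163331*1/164862 = 132777/437986 - 163331/164862 = -12411702398/18051811983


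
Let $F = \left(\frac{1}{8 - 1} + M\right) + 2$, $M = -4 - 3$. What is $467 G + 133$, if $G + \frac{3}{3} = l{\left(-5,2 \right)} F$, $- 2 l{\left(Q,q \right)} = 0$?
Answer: $-334$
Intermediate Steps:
$M = -7$ ($M = -4 - 3 = -7$)
$l{\left(Q,q \right)} = 0$ ($l{\left(Q,q \right)} = \left(- \frac{1}{2}\right) 0 = 0$)
$F = - \frac{34}{7}$ ($F = \left(\frac{1}{8 - 1} - 7\right) + 2 = \left(\frac{1}{7} - 7\right) + 2 = - \frac{48}{7} + 2 = - \frac{34}{7} \approx -4.8571$)
$G = -1$ ($G = -1 + 0 \left(- \frac{34}{7}\right) = -1 + 0 = -1$)
$467 G + 133 = 467 \left(-1\right) + 133 = -467 + 133 = -334$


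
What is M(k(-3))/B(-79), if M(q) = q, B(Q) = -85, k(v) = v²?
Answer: -9/85 ≈ -0.10588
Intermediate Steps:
M(k(-3))/B(-79) = (-3)²/(-85) = 9*(-1/85) = -9/85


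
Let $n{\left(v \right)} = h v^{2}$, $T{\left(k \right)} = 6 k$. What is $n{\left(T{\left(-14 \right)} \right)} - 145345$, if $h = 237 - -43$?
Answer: $1830335$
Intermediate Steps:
$h = 280$ ($h = 237 + 43 = 280$)
$n{\left(v \right)} = 280 v^{2}$
$n{\left(T{\left(-14 \right)} \right)} - 145345 = 280 \left(6 \left(-14\right)\right)^{2} - 145345 = 280 \left(-84\right)^{2} - 145345 = 280 \cdot 7056 - 145345 = 1975680 - 145345 = 1830335$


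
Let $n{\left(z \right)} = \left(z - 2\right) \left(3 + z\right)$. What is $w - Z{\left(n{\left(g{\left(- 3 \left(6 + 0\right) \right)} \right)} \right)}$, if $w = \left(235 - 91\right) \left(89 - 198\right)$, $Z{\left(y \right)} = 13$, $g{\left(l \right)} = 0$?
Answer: $-15709$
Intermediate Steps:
$n{\left(z \right)} = \left(-2 + z\right) \left(3 + z\right)$
$w = -15696$ ($w = 144 \left(-109\right) = -15696$)
$w - Z{\left(n{\left(g{\left(- 3 \left(6 + 0\right) \right)} \right)} \right)} = -15696 - 13 = -15709$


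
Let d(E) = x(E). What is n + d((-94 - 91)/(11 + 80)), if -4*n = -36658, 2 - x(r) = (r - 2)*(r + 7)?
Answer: 152147341/16562 ≈ 9186.5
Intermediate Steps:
x(r) = 2 - (-2 + r)*(7 + r) (x(r) = 2 - (r - 2)*(r + 7) = 2 - (-2 + r)*(7 + r))
d(E) = 16 - E**2 - 5*E
n = 18329/2 (n = -1/4*(-36658) = 18329/2 ≈ 9164.5)
n + d((-94 - 91)/(11 + 80)) = 18329/2 + (16 - ((-94 - 91)/(11 + 80))**2 - 5*(-94 - 91)/(11 + 80)) = 18329/2 + (16 - (-185/91)**2 - (-925)/91) = 18329/2 + (16 - (-185*1/91)**2 - (-925)/91) = 18329/2 + (16 - (-185/91)**2 - 5*(-185/91)) = 18329/2 + (16 - 1*34225/8281 + 925/91) = 18329/2 + (16 - 34225/8281 + 925/91) = 18329/2 + 182446/8281 = 152147341/16562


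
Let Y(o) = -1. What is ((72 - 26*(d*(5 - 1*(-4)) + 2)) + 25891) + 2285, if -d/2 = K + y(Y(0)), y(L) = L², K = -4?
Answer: 26792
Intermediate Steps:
d = 6 (d = -2*(-4 + (-1)²) = -2*(-4 + 1) = -2*(-3) = 6)
((72 - 26*(d*(5 - 1*(-4)) + 2)) + 25891) + 2285 = ((72 - 26*(6*(5 - 1*(-4)) + 2)) + 25891) + 2285 = ((72 - 26*(6*(5 + 4) + 2)) + 25891) + 2285 = ((72 - 26*(6*9 + 2)) + 25891) + 2285 = ((72 - 26*(54 + 2)) + 25891) + 2285 = ((72 - 26*56) + 25891) + 2285 = ((72 - 1456) + 25891) + 2285 = (-1384 + 25891) + 2285 = 24507 + 2285 = 26792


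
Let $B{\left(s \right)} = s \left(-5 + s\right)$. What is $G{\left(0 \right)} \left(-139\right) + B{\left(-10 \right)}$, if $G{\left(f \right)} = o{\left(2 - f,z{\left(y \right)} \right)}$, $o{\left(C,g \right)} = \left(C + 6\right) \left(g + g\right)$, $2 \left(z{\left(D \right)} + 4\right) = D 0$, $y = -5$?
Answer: $9046$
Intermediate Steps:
$z{\left(D \right)} = -4$ ($z{\left(D \right)} = -4 + \frac{D 0}{2} = -4 + \frac{1}{2} \cdot 0 = -4 + 0 = -4$)
$o{\left(C,g \right)} = 2 g \left(6 + C\right)$ ($o{\left(C,g \right)} = \left(6 + C\right) 2 g = 2 g \left(6 + C\right)$)
$G{\left(f \right)} = -64 + 8 f$ ($G{\left(f \right)} = 2 \left(-4\right) \left(6 - \left(-2 + f\right)\right) = 2 \left(-4\right) \left(8 - f\right) = -64 + 8 f$)
$G{\left(0 \right)} \left(-139\right) + B{\left(-10 \right)} = \left(-64 + 8 \cdot 0\right) \left(-139\right) - 10 \left(-5 - 10\right) = \left(-64 + 0\right) \left(-139\right) - -150 = \left(-64\right) \left(-139\right) + 150 = 8896 + 150 = 9046$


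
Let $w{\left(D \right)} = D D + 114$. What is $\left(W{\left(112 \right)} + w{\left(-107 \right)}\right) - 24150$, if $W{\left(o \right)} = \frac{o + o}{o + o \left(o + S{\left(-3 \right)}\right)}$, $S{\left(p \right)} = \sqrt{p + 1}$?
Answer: $\frac{- 12587 \sqrt{2} + 1422329 i}{\sqrt{2} - 113 i} \approx -12587.0 - 0.00022149 i$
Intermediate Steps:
$S{\left(p \right)} = \sqrt{1 + p}$
$W{\left(o \right)} = \frac{2 o}{o + o \left(o + i \sqrt{2}\right)}$ ($W{\left(o \right)} = \frac{o + o}{o + o \left(o + \sqrt{1 - 3}\right)} = \frac{2 o}{o + o \left(o + \sqrt{-2}\right)} = \frac{2 o}{o + o \left(o + i \sqrt{2}\right)}$)
$w{\left(D \right)} = 114 + D^{2}$ ($w{\left(D \right)} = D^{2} + 114 = 114 + D^{2}$)
$\left(W{\left(112 \right)} + w{\left(-107 \right)}\right) - 24150 = \left(\frac{2}{1 + 112 + i \sqrt{2}} + \left(114 + \left(-107\right)^{2}\right)\right) - 24150 = \left(\frac{2}{113 + i \sqrt{2}} + \left(114 + 11449\right)\right) - 24150 = \left(\frac{2}{113 + i \sqrt{2}} + 11563\right) - 24150 = \left(11563 + \frac{2}{113 + i \sqrt{2}}\right) - 24150 = -12587 + \frac{2}{113 + i \sqrt{2}}$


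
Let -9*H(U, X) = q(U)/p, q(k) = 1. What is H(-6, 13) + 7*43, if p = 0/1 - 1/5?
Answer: 2714/9 ≈ 301.56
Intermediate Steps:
p = -⅕ (p = 0*1 - 1*⅕ = 0 - ⅕ = -⅕ ≈ -0.20000)
H(U, X) = 5/9 (H(U, X) = -1/(9*(-⅕)) = -(-5)/9 = -⅑*(-5) = 5/9)
H(-6, 13) + 7*43 = 5/9 + 7*43 = 5/9 + 301 = 2714/9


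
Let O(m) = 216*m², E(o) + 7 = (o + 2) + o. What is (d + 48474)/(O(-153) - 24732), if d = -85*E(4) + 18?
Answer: 16079/1677204 ≈ 0.0095868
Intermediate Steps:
E(o) = -5 + 2*o (E(o) = -7 + ((o + 2) + o) = -7 + ((2 + o) + o) = -7 + (2 + 2*o) = -5 + 2*o)
d = -237 (d = -85*(-5 + 2*4) + 18 = -85*(-5 + 8) + 18 = -85*3 + 18 = -255 + 18 = -237)
(d + 48474)/(O(-153) - 24732) = (-237 + 48474)/(216*(-153)² - 24732) = 48237/(216*23409 - 24732) = 48237/(5056344 - 24732) = 48237/5031612 = 48237*(1/5031612) = 16079/1677204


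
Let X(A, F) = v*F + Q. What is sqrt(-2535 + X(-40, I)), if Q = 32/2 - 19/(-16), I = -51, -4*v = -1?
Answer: I*sqrt(40489)/4 ≈ 50.305*I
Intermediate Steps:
v = 1/4 (v = -1/4*(-1) = 1/4 ≈ 0.25000)
Q = 275/16 (Q = 32*(1/2) - 19*(-1/16) = 16 + 19/16 = 275/16 ≈ 17.188)
X(A, F) = 275/16 + F/4 (X(A, F) = F/4 + 275/16 = 275/16 + F/4)
sqrt(-2535 + X(-40, I)) = sqrt(-2535 + (275/16 + (1/4)*(-51))) = sqrt(-2535 + (275/16 - 51/4)) = sqrt(-2535 + 71/16) = sqrt(-40489/16) = I*sqrt(40489)/4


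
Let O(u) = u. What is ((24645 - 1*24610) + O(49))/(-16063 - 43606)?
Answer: -84/59669 ≈ -0.0014078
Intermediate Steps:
((24645 - 1*24610) + O(49))/(-16063 - 43606) = ((24645 - 1*24610) + 49)/(-16063 - 43606) = ((24645 - 24610) + 49)/(-59669) = (35 + 49)*(-1/59669) = 84*(-1/59669) = -84/59669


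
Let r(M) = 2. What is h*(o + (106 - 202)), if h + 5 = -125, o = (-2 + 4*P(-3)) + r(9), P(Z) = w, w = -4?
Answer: 14560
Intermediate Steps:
P(Z) = -4
o = -16 (o = (-2 + 4*(-4)) + 2 = (-2 - 16) + 2 = -18 + 2 = -16)
h = -130 (h = -5 - 125 = -130)
h*(o + (106 - 202)) = -130*(-16 + (106 - 202)) = -130*(-16 - 96) = -130*(-112) = 14560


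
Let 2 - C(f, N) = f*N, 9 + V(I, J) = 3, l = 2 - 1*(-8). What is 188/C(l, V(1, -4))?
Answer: 94/31 ≈ 3.0323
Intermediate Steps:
l = 10 (l = 2 + 8 = 10)
V(I, J) = -6 (V(I, J) = -9 + 3 = -6)
C(f, N) = 2 - N*f (C(f, N) = 2 - f*N = 2 - N*f)
188/C(l, V(1, -4)) = 188/(2 - 1*(-6)*10) = 188/(2 + 60) = 188/62 = 188*(1/62) = 94/31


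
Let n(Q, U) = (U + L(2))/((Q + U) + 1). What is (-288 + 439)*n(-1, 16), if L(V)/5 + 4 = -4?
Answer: -453/2 ≈ -226.50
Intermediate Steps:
L(V) = -40 (L(V) = -20 + 5*(-4) = -20 - 20 = -40)
n(Q, U) = (-40 + U)/(1 + Q + U) (n(Q, U) = (U - 40)/((Q + U) + 1) = (-40 + U)/(1 + Q + U))
(-288 + 439)*n(-1, 16) = (-288 + 439)*((-40 + 16)/(1 - 1 + 16)) = 151*(-24/16) = 151*((1/16)*(-24)) = 151*(-3/2) = -453/2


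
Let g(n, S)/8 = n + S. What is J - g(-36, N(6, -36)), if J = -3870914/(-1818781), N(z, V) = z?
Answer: 440378354/1818781 ≈ 242.13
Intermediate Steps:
g(n, S) = 8*S + 8*n (g(n, S) = 8*(n + S) = 8*(S + n) = 8*S + 8*n)
J = 3870914/1818781 (J = -3870914*(-1/1818781) = 3870914/1818781 ≈ 2.1283)
J - g(-36, N(6, -36)) = 3870914/1818781 - (8*6 + 8*(-36)) = 3870914/1818781 - (48 - 288) = 3870914/1818781 - 1*(-240) = 3870914/1818781 + 240 = 440378354/1818781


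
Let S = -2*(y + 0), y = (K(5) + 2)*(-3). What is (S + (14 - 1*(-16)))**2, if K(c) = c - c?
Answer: 1764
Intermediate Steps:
K(c) = 0
y = -6 (y = (0 + 2)*(-3) = 2*(-3) = -6)
S = 12 (S = -2*(-6 + 0) = -2*(-6) = 12)
(S + (14 - 1*(-16)))**2 = (12 + (14 - 1*(-16)))**2 = (12 + (14 + 16))**2 = (12 + 30)**2 = 42**2 = 1764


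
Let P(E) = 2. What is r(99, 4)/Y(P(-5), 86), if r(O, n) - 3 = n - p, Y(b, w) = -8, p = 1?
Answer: -¾ ≈ -0.75000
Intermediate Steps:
r(O, n) = 2 + n (r(O, n) = 3 + (n - 1*1) = 3 + (n - 1) = 3 + (-1 + n) = 2 + n)
r(99, 4)/Y(P(-5), 86) = (2 + 4)/(-8) = 6*(-⅛) = -¾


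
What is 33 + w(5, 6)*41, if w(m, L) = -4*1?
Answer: -131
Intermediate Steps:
w(m, L) = -4
33 + w(5, 6)*41 = 33 - 4*41 = 33 - 164 = -131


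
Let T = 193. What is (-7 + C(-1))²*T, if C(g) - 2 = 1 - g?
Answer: 1737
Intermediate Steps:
C(g) = 3 - g (C(g) = 2 + (1 - g) = 3 - g)
(-7 + C(-1))²*T = (-7 + (3 - 1*(-1)))²*193 = (-7 + (3 + 1))²*193 = (-7 + 4)²*193 = (-3)²*193 = 9*193 = 1737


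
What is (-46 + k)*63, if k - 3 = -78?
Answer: -7623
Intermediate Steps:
k = -75 (k = 3 - 78 = -75)
(-46 + k)*63 = (-46 - 75)*63 = -121*63 = -7623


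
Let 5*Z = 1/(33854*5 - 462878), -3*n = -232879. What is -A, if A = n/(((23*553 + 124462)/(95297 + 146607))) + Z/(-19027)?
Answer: -1573553757906422892823/11495382491494440 ≈ -1.3689e+5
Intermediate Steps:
n = 232879/3 (n = -1/3*(-232879) = 232879/3 ≈ 77626.)
Z = -1/1468040 (Z = 1/(5*(33854*5 - 462878)) = 1/(5*(169270 - 462878)) = (1/5)/(-293608) = (1/5)*(-1/293608) = -1/1468040 ≈ -6.8118e-7)
A = 1573553757906422892823/11495382491494440 (A = 232879/(3*(((23*553 + 124462)/(95297 + 146607)))) - 1/1468040/(-19027) = 232879/(3*(((12719 + 124462)/241904))) - 1/1468040*(-1/19027) = 232879/(3*((137181*(1/241904)))) + 1/27932397080 = 232879/(3*(137181/241904)) + 1/27932397080 = (232879/3)*(241904/137181) + 1/27932397080 = 56334361616/411543 + 1/27932397080 = 1573553757906422892823/11495382491494440 ≈ 1.3689e+5)
-A = -1*1573553757906422892823/11495382491494440 = -1573553757906422892823/11495382491494440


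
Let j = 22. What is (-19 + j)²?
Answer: 9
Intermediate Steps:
(-19 + j)² = (-19 + 22)² = 3² = 9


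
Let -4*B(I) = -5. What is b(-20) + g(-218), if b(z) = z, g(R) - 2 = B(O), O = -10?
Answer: -67/4 ≈ -16.750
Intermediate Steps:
B(I) = 5/4 (B(I) = -¼*(-5) = 5/4)
g(R) = 13/4 (g(R) = 2 + 5/4 = 13/4)
b(-20) + g(-218) = -20 + 13/4 = -67/4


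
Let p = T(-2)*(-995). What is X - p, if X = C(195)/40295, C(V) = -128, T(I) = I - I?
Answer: -128/40295 ≈ -0.0031766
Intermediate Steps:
T(I) = 0
p = 0 (p = 0*(-995) = 0)
X = -128/40295 ≈ -0.0031766
X - p = -128/40295 - 1*0 = -128/40295 + 0 = -128/40295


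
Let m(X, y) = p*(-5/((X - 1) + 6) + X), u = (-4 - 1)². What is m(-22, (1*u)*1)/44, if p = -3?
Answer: 1107/748 ≈ 1.4799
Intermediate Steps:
u = 25 (u = (-5)² = 25)
m(X, y) = -3*X + 15/(5 + X) (m(X, y) = -3*(-5/((X - 1) + 6) + X) = -3*(-5/((-1 + X) + 6) + X) = -3*(-5/(5 + X) + X) = -3*(X - 5/(5 + X)) = -3*X + 15/(5 + X))
m(-22, (1*u)*1)/44 = (3*(5 - 1*(-22)² - 5*(-22))/(5 - 22))/44 = (3*(5 - 1*484 + 110)/(-17))*(1/44) = (3*(-1/17)*(5 - 484 + 110))*(1/44) = (3*(-1/17)*(-369))*(1/44) = (1107/17)*(1/44) = 1107/748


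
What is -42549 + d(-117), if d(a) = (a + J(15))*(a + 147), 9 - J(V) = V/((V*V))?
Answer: -45791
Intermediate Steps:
J(V) = 9 - 1/V (J(V) = 9 - V/(V*V) = 9 - V/(V**2) = 9 - V/V**2 = 9 - 1/V)
d(a) = (147 + a)*(134/15 + a) (d(a) = (a + (9 - 1/15))*(a + 147) = (a + (9 - 1*1/15))*(147 + a) = (a + (9 - 1/15))*(147 + a) = (a + 134/15)*(147 + a) = (134/15 + a)*(147 + a) = (147 + a)*(134/15 + a))
-42549 + d(-117) = -42549 + (6566/5 + (-117)**2 + (2339/15)*(-117)) = -42549 + (6566/5 + 13689 - 91221/5) = -42549 - 3242 = -45791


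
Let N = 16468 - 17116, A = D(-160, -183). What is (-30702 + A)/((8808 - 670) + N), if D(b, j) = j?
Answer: -6177/1498 ≈ -4.1235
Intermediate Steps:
A = -183
N = -648
(-30702 + A)/((8808 - 670) + N) = (-30702 - 183)/((8808 - 670) - 648) = -30885/(8138 - 648) = -30885/7490 = -30885*1/7490 = -6177/1498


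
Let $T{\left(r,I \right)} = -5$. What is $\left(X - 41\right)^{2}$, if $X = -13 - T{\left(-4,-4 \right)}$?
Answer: $2401$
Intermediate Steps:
$X = -8$ ($X = -13 - -5 = -13 + 5 = -8$)
$\left(X - 41\right)^{2} = \left(-8 - 41\right)^{2} = \left(-49\right)^{2} = 2401$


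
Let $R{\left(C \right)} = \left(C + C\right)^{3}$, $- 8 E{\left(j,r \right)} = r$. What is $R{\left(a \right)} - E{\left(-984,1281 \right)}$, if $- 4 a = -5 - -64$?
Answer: $- \frac{102049}{4} \approx -25512.0$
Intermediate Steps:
$E{\left(j,r \right)} = - \frac{r}{8}$
$a = - \frac{59}{4}$ ($a = - \frac{-5 - -64}{4} = - \frac{-5 + 64}{4} = \left(- \frac{1}{4}\right) 59 = - \frac{59}{4} \approx -14.75$)
$R{\left(C \right)} = 8 C^{3}$ ($R{\left(C \right)} = \left(2 C\right)^{3} = 8 C^{3}$)
$R{\left(a \right)} - E{\left(-984,1281 \right)} = 8 \left(- \frac{59}{4}\right)^{3} - \left(- \frac{1}{8}\right) 1281 = 8 \left(- \frac{205379}{64}\right) - - \frac{1281}{8} = - \frac{205379}{8} + \frac{1281}{8} = - \frac{102049}{4}$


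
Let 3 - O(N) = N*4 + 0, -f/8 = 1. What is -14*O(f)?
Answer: -490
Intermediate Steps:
f = -8 (f = -8*1 = -8)
O(N) = 3 - 4*N (O(N) = 3 - (N*4 + 0) = 3 - (4*N + 0) = 3 - 4*N)
-14*O(f) = -14*(3 - 4*(-8)) = -14*(3 + 32) = -14*35 = -490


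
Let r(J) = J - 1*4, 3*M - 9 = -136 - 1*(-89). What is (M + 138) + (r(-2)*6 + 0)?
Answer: 268/3 ≈ 89.333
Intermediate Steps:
M = -38/3 (M = 3 + (-136 - 1*(-89))/3 = 3 + (-136 + 89)/3 = 3 + (1/3)*(-47) = 3 - 47/3 = -38/3 ≈ -12.667)
r(J) = -4 + J (r(J) = J - 4 = -4 + J)
(M + 138) + (r(-2)*6 + 0) = (-38/3 + 138) + ((-4 - 2)*6 + 0) = 376/3 + (-6*6 + 0) = 376/3 + (-36 + 0) = 376/3 - 36 = 268/3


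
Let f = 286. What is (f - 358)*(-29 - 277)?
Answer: 22032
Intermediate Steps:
(f - 358)*(-29 - 277) = (286 - 358)*(-29 - 277) = -72*(-306) = 22032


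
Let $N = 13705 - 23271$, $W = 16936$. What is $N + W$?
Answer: $7370$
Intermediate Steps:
$N = -9566$ ($N = 13705 - 23271 = -9566$)
$N + W = -9566 + 16936 = 7370$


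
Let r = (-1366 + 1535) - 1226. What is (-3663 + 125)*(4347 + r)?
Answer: -11640020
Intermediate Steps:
r = -1057 (r = 169 - 1226 = -1057)
(-3663 + 125)*(4347 + r) = (-3663 + 125)*(4347 - 1057) = -3538*3290 = -11640020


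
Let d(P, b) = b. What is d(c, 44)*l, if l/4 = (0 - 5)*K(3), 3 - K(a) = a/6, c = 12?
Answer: -2200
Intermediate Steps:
K(a) = 3 - a/6
l = -50 (l = 4*((0 - 5)*(3 - ⅙*3)) = 4*(-5*(3 - ½)) = 4*(-5*5/2) = 4*(-25/2) = -50)
d(c, 44)*l = 44*(-50) = -2200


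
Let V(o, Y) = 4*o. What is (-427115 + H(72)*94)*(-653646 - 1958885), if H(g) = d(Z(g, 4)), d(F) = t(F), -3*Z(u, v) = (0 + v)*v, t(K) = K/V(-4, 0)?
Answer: 3347307956281/3 ≈ 1.1158e+12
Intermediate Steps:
t(K) = -K/16 (t(K) = K/((4*(-4))) = K/(-16) = K*(-1/16) = -K/16)
Z(u, v) = -v²/3 (Z(u, v) = -(0 + v)*v/3 = -v*v/3 = -v²/3)
d(F) = -F/16
H(g) = ⅓ (H(g) = -(-1)*4²/48 = -(-1)*16/48 = -1/16*(-16/3) = ⅓)
(-427115 + H(72)*94)*(-653646 - 1958885) = (-427115 + (⅓)*94)*(-653646 - 1958885) = (-427115 + 94/3)*(-2612531) = -1281251/3*(-2612531) = 3347307956281/3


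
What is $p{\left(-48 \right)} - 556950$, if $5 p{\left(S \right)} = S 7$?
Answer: $- \frac{2785086}{5} \approx -5.5702 \cdot 10^{5}$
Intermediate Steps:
$p{\left(S \right)} = \frac{7 S}{5}$ ($p{\left(S \right)} = \frac{S 7}{5} = \frac{7 S}{5}$)
$p{\left(-48 \right)} - 556950 = \frac{7}{5} \left(-48\right) - 556950 = - \frac{336}{5} - 556950 = - \frac{2785086}{5}$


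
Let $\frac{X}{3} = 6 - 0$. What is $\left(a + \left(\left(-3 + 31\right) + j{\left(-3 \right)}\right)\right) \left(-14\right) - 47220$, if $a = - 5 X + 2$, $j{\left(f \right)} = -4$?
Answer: $-46324$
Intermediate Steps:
$X = 18$ ($X = 3 \left(6 - 0\right) = 3 \left(6 + 0\right) = 3 \cdot 6 = 18$)
$a = -88$ ($a = \left(-5\right) 18 + 2 = -90 + 2 = -88$)
$\left(a + \left(\left(-3 + 31\right) + j{\left(-3 \right)}\right)\right) \left(-14\right) - 47220 = \left(-88 + \left(\left(-3 + 31\right) - 4\right)\right) \left(-14\right) - 47220 = \left(-88 + \left(28 - 4\right)\right) \left(-14\right) - 47220 = \left(-88 + 24\right) \left(-14\right) - 47220 = \left(-64\right) \left(-14\right) - 47220 = 896 - 47220 = -46324$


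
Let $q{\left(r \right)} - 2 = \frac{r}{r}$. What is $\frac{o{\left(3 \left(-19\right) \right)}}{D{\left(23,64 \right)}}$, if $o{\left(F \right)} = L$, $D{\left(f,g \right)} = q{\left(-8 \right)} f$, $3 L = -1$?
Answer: $- \frac{1}{207} \approx -0.0048309$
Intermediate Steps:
$L = - \frac{1}{3}$ ($L = \frac{1}{3} \left(-1\right) = - \frac{1}{3} \approx -0.33333$)
$q{\left(r \right)} = 3$ ($q{\left(r \right)} = 2 + \frac{r}{r} = 2 + 1 = 3$)
$D{\left(f,g \right)} = 3 f$
$o{\left(F \right)} = - \frac{1}{3}$
$\frac{o{\left(3 \left(-19\right) \right)}}{D{\left(23,64 \right)}} = - \frac{1}{3 \cdot 3 \cdot 23} = - \frac{1}{3 \cdot 69} = \left(- \frac{1}{3}\right) \frac{1}{69} = - \frac{1}{207}$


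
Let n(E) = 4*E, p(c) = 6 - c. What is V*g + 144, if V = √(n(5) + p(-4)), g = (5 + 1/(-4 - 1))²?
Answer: 144 + 576*√30/25 ≈ 270.20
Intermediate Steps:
g = 576/25 (g = (5 + 1/(-5))² = (5 - ⅕)² = (24/5)² = 576/25 ≈ 23.040)
V = √30 (V = √(4*5 + (6 - 1*(-4))) = √(20 + (6 + 4)) = √(20 + 10) = √30 ≈ 5.4772)
V*g + 144 = √30*(576/25) + 144 = 576*√30/25 + 144 = 144 + 576*√30/25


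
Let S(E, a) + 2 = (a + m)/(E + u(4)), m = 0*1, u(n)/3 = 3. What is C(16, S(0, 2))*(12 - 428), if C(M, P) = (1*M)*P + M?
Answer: 46592/9 ≈ 5176.9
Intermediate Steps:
u(n) = 9 (u(n) = 3*3 = 9)
m = 0
S(E, a) = -2 + a/(9 + E) (S(E, a) = -2 + (a + 0)/(E + 9) = -2 + a/(9 + E))
C(M, P) = M + M*P (C(M, P) = M*P + M = M + M*P)
C(16, S(0, 2))*(12 - 428) = (16*(1 + (-18 + 2 - 2*0)/(9 + 0)))*(12 - 428) = (16*(1 + (-18 + 2 + 0)/9))*(-416) = (16*(1 + (⅑)*(-16)))*(-416) = (16*(1 - 16/9))*(-416) = (16*(-7/9))*(-416) = -112/9*(-416) = 46592/9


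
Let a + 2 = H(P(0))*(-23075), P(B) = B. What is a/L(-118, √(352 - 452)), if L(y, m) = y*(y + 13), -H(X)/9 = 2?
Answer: 207674/6195 ≈ 33.523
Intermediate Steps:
H(X) = -18 (H(X) = -9*2 = -18)
L(y, m) = y*(13 + y)
a = 415348 (a = -2 - 18*(-23075) = -2 + 415350 = 415348)
a/L(-118, √(352 - 452)) = 415348/((-118*(13 - 118))) = 415348/((-118*(-105))) = 415348/12390 = 415348*(1/12390) = 207674/6195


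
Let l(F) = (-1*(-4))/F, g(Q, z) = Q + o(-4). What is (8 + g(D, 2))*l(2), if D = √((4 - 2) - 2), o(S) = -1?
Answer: 14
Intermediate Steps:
D = 0 (D = √(2 - 2) = √0 = 0)
g(Q, z) = -1 + Q (g(Q, z) = Q - 1 = -1 + Q)
l(F) = 4/F
(8 + g(D, 2))*l(2) = (8 + (-1 + 0))*(4/2) = (8 - 1)*(4*(½)) = 7*2 = 14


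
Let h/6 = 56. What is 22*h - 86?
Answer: 7306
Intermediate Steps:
h = 336 (h = 6*56 = 336)
22*h - 86 = 22*336 - 86 = 7392 - 86 = 7306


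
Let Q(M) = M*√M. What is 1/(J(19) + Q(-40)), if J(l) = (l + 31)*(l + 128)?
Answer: 147/1081730 + 4*I*√10/2704325 ≈ 0.00013589 + 4.6774e-6*I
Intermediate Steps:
J(l) = (31 + l)*(128 + l)
Q(M) = M^(3/2)
1/(J(19) + Q(-40)) = 1/((3968 + 19² + 159*19) + (-40)^(3/2)) = 1/((3968 + 361 + 3021) - 80*I*√10) = 1/(7350 - 80*I*√10)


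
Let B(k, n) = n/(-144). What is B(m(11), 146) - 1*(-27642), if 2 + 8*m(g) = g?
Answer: 1990151/72 ≈ 27641.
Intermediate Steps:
m(g) = -¼ + g/8
B(k, n) = -n/144 (B(k, n) = n*(-1/144) = -n/144)
B(m(11), 146) - 1*(-27642) = -1/144*146 - 1*(-27642) = -73/72 + 27642 = 1990151/72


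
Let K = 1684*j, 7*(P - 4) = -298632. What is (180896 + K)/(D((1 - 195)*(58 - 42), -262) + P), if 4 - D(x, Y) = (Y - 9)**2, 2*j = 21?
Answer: -1390046/812663 ≈ -1.7105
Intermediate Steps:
j = 21/2 (j = (1/2)*21 = 21/2 ≈ 10.500)
P = -298604/7 (P = 4 + (1/7)*(-298632) = 4 - 298632/7 = -298604/7 ≈ -42658.)
D(x, Y) = 4 - (-9 + Y)**2 (D(x, Y) = 4 - (Y - 9)**2 = 4 - (-9 + Y)**2)
K = 17682 (K = 1684*(21/2) = 17682)
(180896 + K)/(D((1 - 195)*(58 - 42), -262) + P) = (180896 + 17682)/((4 - (-9 - 262)**2) - 298604/7) = 198578/((4 - 1*(-271)**2) - 298604/7) = 198578/((4 - 1*73441) - 298604/7) = 198578/((4 - 73441) - 298604/7) = 198578/(-73437 - 298604/7) = 198578/(-812663/7) = 198578*(-7/812663) = -1390046/812663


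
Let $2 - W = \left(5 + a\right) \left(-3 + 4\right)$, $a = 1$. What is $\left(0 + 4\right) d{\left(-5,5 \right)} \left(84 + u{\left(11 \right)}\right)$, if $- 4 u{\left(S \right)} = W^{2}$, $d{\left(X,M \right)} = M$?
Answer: $1600$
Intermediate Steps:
$W = -4$ ($W = 2 - \left(5 + 1\right) \left(-3 + 4\right) = 2 - 6 \cdot 1 = 2 - 6 = -4$)
$u{\left(S \right)} = -4$ ($u{\left(S \right)} = - \frac{\left(-4\right)^{2}}{4} = \left(- \frac{1}{4}\right) 16 = -4$)
$\left(0 + 4\right) d{\left(-5,5 \right)} \left(84 + u{\left(11 \right)}\right) = \left(0 + 4\right) 5 \left(84 - 4\right) = 4 \cdot 5 \cdot 80 = 20 \cdot 80 = 1600$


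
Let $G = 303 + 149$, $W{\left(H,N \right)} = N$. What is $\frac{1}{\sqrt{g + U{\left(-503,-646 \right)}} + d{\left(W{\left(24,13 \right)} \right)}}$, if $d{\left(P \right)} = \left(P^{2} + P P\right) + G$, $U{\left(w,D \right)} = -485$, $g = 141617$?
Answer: $\frac{395}{241484} - \frac{\sqrt{35283}}{241484} \approx 0.00085787$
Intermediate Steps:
$G = 452$
$d{\left(P \right)} = 452 + 2 P^{2}$ ($d{\left(P \right)} = \left(P^{2} + P P\right) + 452 = \left(P^{2} + P^{2}\right) + 452 = 2 P^{2} + 452 = 452 + 2 P^{2}$)
$\frac{1}{\sqrt{g + U{\left(-503,-646 \right)}} + d{\left(W{\left(24,13 \right)} \right)}} = \frac{1}{\sqrt{141617 - 485} + \left(452 + 2 \cdot 13^{2}\right)} = \frac{1}{\sqrt{141132} + \left(452 + 2 \cdot 169\right)} = \frac{1}{2 \sqrt{35283} + \left(452 + 338\right)} = \frac{1}{2 \sqrt{35283} + 790} = \frac{1}{790 + 2 \sqrt{35283}}$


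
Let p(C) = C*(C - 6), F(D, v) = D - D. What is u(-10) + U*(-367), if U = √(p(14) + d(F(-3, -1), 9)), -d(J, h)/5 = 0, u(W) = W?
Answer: -10 - 1468*√7 ≈ -3894.0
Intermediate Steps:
F(D, v) = 0
p(C) = C*(-6 + C)
d(J, h) = 0 (d(J, h) = -5*0 = 0)
U = 4*√7 (U = √(14*(-6 + 14) + 0) = √(14*8 + 0) = √(112 + 0) = √112 = 4*√7 ≈ 10.583)
u(-10) + U*(-367) = -10 + (4*√7)*(-367) = -10 - 1468*√7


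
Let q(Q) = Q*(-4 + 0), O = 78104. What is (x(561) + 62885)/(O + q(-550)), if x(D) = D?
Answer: 31723/40152 ≈ 0.79007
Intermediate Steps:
q(Q) = -4*Q (q(Q) = Q*(-4) = -4*Q)
(x(561) + 62885)/(O + q(-550)) = (561 + 62885)/(78104 - 4*(-550)) = 63446/(78104 + 2200) = 63446/80304 = 63446*(1/80304) = 31723/40152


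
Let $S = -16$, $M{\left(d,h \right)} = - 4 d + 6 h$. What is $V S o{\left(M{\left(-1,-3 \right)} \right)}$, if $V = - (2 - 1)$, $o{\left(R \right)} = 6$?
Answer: $96$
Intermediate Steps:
$V = -1$ ($V = \left(-1\right) 1 = -1$)
$V S o{\left(M{\left(-1,-3 \right)} \right)} = \left(-1\right) \left(-16\right) 6 = 16 \cdot 6 = 96$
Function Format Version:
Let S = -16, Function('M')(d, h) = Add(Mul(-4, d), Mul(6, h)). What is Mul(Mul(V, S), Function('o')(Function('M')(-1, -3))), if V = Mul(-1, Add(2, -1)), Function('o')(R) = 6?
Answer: 96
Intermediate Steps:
V = -1 (V = Mul(-1, 1) = -1)
Mul(Mul(V, S), Function('o')(Function('M')(-1, -3))) = Mul(Mul(-1, -16), 6) = Mul(16, 6) = 96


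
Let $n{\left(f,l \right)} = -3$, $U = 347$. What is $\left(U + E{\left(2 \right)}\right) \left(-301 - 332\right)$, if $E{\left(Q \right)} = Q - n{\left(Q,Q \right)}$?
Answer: $-222816$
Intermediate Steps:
$E{\left(Q \right)} = 3 + Q$ ($E{\left(Q \right)} = Q - -3 = Q + 3 = 3 + Q$)
$\left(U + E{\left(2 \right)}\right) \left(-301 - 332\right) = \left(347 + \left(3 + 2\right)\right) \left(-301 - 332\right) = \left(347 + 5\right) \left(-633\right) = 352 \left(-633\right) = -222816$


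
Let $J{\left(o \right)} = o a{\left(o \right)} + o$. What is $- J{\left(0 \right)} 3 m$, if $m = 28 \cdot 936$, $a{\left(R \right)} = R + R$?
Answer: $0$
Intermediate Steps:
$a{\left(R \right)} = 2 R$
$J{\left(o \right)} = o + 2 o^{2}$ ($J{\left(o \right)} = o 2 o + o = 2 o^{2} + o = o + 2 o^{2}$)
$m = 26208$
$- J{\left(0 \right)} 3 m = - 0 \left(1 + 2 \cdot 0\right) 3 \cdot 26208 = - 0 \left(1 + 0\right) 3 \cdot 26208 = - 0 \cdot 1 \cdot 3 \cdot 26208 = \left(-1\right) 0 \cdot 3 \cdot 26208 = 0 \cdot 3 \cdot 26208 = 0 \cdot 26208 = 0$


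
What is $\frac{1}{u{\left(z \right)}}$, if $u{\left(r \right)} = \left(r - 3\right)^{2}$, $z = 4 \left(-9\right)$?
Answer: $\frac{1}{1521} \approx 0.00065746$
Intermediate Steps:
$z = -36$
$u{\left(r \right)} = \left(-3 + r\right)^{2}$
$\frac{1}{u{\left(z \right)}} = \frac{1}{\left(-3 - 36\right)^{2}} = \frac{1}{\left(-39\right)^{2}} = \frac{1}{1521}$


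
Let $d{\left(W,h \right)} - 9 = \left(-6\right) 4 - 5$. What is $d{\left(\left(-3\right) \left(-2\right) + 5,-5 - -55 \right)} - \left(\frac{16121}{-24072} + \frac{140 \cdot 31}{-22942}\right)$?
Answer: $- \frac{5285438009}{276129912} \approx -19.141$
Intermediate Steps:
$d{\left(W,h \right)} = -20$ ($d{\left(W,h \right)} = 9 - 29 = -20$)
$d{\left(\left(-3\right) \left(-2\right) + 5,-5 - -55 \right)} - \left(\frac{16121}{-24072} + \frac{140 \cdot 31}{-22942}\right) = -20 - \left(\frac{16121}{-24072} + \frac{140 \cdot 31}{-22942}\right) = -20 - \left(16121 \left(- \frac{1}{24072}\right) + 4340 \left(- \frac{1}{22942}\right)\right) = -20 - \left(- \frac{16121}{24072} - \frac{2170}{11471}\right) = -20 - - \frac{237160231}{276129912} = -20 + \frac{237160231}{276129912} = - \frac{5285438009}{276129912}$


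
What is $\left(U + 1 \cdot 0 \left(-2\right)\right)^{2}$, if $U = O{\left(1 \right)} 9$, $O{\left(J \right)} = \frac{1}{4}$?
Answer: $\frac{81}{16} \approx 5.0625$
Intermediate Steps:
$O{\left(J \right)} = \frac{1}{4}$
$U = \frac{9}{4}$ ($U = \frac{1}{4} \cdot 9 = \frac{9}{4} \approx 2.25$)
$\left(U + 1 \cdot 0 \left(-2\right)\right)^{2} = \left(\frac{9}{4} + 1 \cdot 0 \left(-2\right)\right)^{2} = \left(\frac{9}{4} + 0 \left(-2\right)\right)^{2} = \left(\frac{9}{4} + 0\right)^{2} = \left(\frac{9}{4}\right)^{2} = \frac{81}{16}$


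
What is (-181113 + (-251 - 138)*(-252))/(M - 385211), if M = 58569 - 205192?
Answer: 27695/177278 ≈ 0.15622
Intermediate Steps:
M = -146623
(-181113 + (-251 - 138)*(-252))/(M - 385211) = (-181113 + (-251 - 138)*(-252))/(-146623 - 385211) = (-181113 - 389*(-252))/(-531834) = (-181113 + 98028)*(-1/531834) = -83085*(-1/531834) = 27695/177278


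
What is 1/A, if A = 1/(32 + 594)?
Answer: 626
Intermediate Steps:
A = 1/626 ≈ 0.0015974
1/A = 1/(1/626) = 626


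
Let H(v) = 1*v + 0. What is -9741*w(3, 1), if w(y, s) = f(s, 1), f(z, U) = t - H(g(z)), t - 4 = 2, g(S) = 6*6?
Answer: 292230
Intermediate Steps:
g(S) = 36
t = 6 (t = 4 + 2 = 6)
H(v) = v (H(v) = v + 0 = v)
f(z, U) = -30 (f(z, U) = 6 - 1*36 = 6 - 36 = -30)
w(y, s) = -30
-9741*w(3, 1) = -9741*(-30) = 292230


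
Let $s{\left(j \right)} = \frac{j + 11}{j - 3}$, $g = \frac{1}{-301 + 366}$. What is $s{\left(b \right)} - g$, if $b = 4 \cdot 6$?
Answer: $\frac{322}{195} \approx 1.6513$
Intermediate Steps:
$b = 24$
$g = \frac{1}{65} \approx 0.015385$
$s{\left(j \right)} = \frac{11 + j}{-3 + j}$
$s{\left(b \right)} - g = \frac{11 + 24}{-3 + 24} - \frac{1}{65} = \frac{1}{21} \cdot 35 - \frac{1}{65} = \frac{5}{3} - \frac{1}{65} = \frac{322}{195}$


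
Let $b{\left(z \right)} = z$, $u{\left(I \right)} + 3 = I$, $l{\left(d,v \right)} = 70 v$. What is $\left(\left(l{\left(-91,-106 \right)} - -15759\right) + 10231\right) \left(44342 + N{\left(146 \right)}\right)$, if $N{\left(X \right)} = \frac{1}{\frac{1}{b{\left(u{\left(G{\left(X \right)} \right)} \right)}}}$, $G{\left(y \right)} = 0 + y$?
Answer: $826086450$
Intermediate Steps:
$G{\left(y \right)} = y$
$u{\left(I \right)} = -3 + I$
$N{\left(X \right)} = -3 + X$ ($N{\left(X \right)} = \frac{1}{\frac{1}{-3 + X}} = -3 + X$)
$\left(\left(l{\left(-91,-106 \right)} - -15759\right) + 10231\right) \left(44342 + N{\left(146 \right)}\right) = \left(\left(70 \left(-106\right) - -15759\right) + 10231\right) \left(44342 + \left(-3 + 146\right)\right) = \left(\left(-7420 + 15759\right) + 10231\right) \left(44342 + 143\right) = \left(8339 + 10231\right) 44485 = 18570 \cdot 44485 = 826086450$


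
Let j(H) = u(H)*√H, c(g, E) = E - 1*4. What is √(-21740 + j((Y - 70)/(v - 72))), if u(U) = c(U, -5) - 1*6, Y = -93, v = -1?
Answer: √(-115852460 - 1095*√11899)/73 ≈ 147.52*I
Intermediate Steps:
c(g, E) = -4 + E (c(g, E) = E - 4 = -4 + E)
u(U) = -15 (u(U) = (-4 - 5) - 1*6 = -9 - 6 = -15)
j(H) = -15*√H
√(-21740 + j((Y - 70)/(v - 72))) = √(-21740 - 15*√163*√(-1/(-1 - 72))) = √(-21740 - 15*√163*√(-1/(-73))) = √(-21740 - 15*√11899/73)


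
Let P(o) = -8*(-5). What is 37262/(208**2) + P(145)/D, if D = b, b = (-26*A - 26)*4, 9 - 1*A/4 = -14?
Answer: 1724363/2011776 ≈ 0.85713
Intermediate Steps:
A = 92 (A = 36 - 4*(-14) = 36 + 56 = 92)
b = -9672 (b = (-26*92 - 26)*4 = (-2392 - 26)*4 = -2418*4 = -9672)
D = -9672
P(o) = 40
37262/(208**2) + P(145)/D = 37262/(208**2) + 40/(-9672) = 37262/43264 + 40*(-1/9672) = 37262*(1/43264) - 5/1209 = 18631/21632 - 5/1209 = 1724363/2011776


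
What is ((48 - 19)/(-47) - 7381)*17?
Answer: -5897912/47 ≈ -1.2549e+5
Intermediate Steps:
((48 - 19)/(-47) - 7381)*17 = (29*(-1/47) - 7381)*17 = (-29/47 - 7381)*17 = -346936/47*17 = -5897912/47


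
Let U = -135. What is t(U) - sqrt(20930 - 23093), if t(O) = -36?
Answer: -36 - I*sqrt(2163) ≈ -36.0 - 46.508*I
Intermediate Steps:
t(U) - sqrt(20930 - 23093) = -36 - sqrt(20930 - 23093) = -36 - sqrt(-2163) = -36 - I*sqrt(2163)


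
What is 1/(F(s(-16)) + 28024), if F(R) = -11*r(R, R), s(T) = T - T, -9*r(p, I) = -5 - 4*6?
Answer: 9/251897 ≈ 3.5729e-5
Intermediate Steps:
r(p, I) = 29/9 (r(p, I) = -(-5 - 4*6)/9 = -(-5 - 24)/9 = -⅑*(-29) = 29/9)
s(T) = 0
F(R) = -319/9 (F(R) = -11*29/9 = -319/9)
1/(F(s(-16)) + 28024) = 1/(-319/9 + 28024) = 1/(251897/9) = 9/251897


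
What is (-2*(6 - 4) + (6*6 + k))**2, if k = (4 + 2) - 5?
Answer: 1089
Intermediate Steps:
k = 1 (k = 6 - 5 = 1)
(-2*(6 - 4) + (6*6 + k))**2 = (-2*(6 - 4) + (6*6 + 1))**2 = (-2*2 + (36 + 1))**2 = (-4 + 37)**2 = 33**2 = 1089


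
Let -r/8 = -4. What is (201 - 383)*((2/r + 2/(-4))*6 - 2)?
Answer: 3367/4 ≈ 841.75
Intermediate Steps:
r = 32 (r = -8*(-4) = 32)
(201 - 383)*((2/r + 2/(-4))*6 - 2) = (201 - 383)*((2/32 + 2/(-4))*6 - 2) = -182*((2*(1/32) + 2*(-¼))*6 - 2) = -182*((1/16 - ½)*6 - 2) = -182*(-7/16*6 - 2) = -182*(-21/8 - 2) = -182*(-37/8) = 3367/4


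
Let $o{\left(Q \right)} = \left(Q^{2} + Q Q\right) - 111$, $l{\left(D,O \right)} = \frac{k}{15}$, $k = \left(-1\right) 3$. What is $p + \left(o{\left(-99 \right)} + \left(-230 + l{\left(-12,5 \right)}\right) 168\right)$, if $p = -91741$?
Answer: $- \frac{554618}{5} \approx -1.1092 \cdot 10^{5}$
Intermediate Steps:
$k = -3$
$l{\left(D,O \right)} = - \frac{1}{5}$ ($l{\left(D,O \right)} = - \frac{3}{15} = \left(-3\right) \frac{1}{15} = - \frac{1}{5}$)
$o{\left(Q \right)} = -111 + 2 Q^{2}$ ($o{\left(Q \right)} = \left(Q^{2} + Q^{2}\right) - 111 = 2 Q^{2} - 111 = -111 + 2 Q^{2}$)
$p + \left(o{\left(-99 \right)} + \left(-230 + l{\left(-12,5 \right)}\right) 168\right) = -91741 - \left(111 - 19602 - \left(-230 - \frac{1}{5}\right) 168\right) = -91741 + \left(\left(-111 + 2 \cdot 9801\right) - \frac{193368}{5}\right) = -91741 + \left(\left(-111 + 19602\right) - \frac{193368}{5}\right) = -91741 + \left(19491 - \frac{193368}{5}\right) = -91741 - \frac{95913}{5} = - \frac{554618}{5}$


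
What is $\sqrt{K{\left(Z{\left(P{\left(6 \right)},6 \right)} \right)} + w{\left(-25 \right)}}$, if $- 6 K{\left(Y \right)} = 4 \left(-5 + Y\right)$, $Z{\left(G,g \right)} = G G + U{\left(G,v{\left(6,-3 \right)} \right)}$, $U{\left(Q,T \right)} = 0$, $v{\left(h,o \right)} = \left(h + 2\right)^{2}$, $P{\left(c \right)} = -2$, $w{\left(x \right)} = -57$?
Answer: $\frac{13 i \sqrt{3}}{3} \approx 7.5056 i$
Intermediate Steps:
$v{\left(h,o \right)} = \left(2 + h\right)^{2}$
$Z{\left(G,g \right)} = G^{2}$ ($Z{\left(G,g \right)} = G G + 0 = G^{2} + 0 = G^{2}$)
$K{\left(Y \right)} = \frac{10}{3} - \frac{2 Y}{3}$ ($K{\left(Y \right)} = - \frac{4 \left(-5 + Y\right)}{6} = - \frac{-20 + 4 Y}{6} = \frac{10}{3} - \frac{2 Y}{3}$)
$\sqrt{K{\left(Z{\left(P{\left(6 \right)},6 \right)} \right)} + w{\left(-25 \right)}} = \sqrt{\left(\frac{10}{3} - \frac{2 \left(-2\right)^{2}}{3}\right) - 57} = \sqrt{\left(\frac{10}{3} - \frac{8}{3}\right) - 57} = \sqrt{\frac{2}{3} - 57} = \sqrt{- \frac{169}{3}} = \frac{13 i \sqrt{3}}{3}$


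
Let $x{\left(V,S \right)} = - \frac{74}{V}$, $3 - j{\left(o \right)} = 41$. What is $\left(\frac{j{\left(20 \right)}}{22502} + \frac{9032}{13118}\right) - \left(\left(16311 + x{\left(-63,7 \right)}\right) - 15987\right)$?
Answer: $- \frac{215511078827}{664157781} \approx -324.49$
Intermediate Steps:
$j{\left(o \right)} = -38$ ($j{\left(o \right)} = 3 - 41 = -38$)
$\left(\frac{j{\left(20 \right)}}{22502} + \frac{9032}{13118}\right) - \left(\left(16311 + x{\left(-63,7 \right)}\right) - 15987\right) = \left(- \frac{38}{22502} + \frac{9032}{13118}\right) - \left(\left(16311 - \frac{74}{-63}\right) - 15987\right) = \left(\left(-38\right) \frac{1}{22502} + 9032 \cdot \frac{1}{13118}\right) - \left(\left(16311 - - \frac{74}{63}\right) - 15987\right) = \left(- \frac{19}{11251} + \frac{4516}{6559}\right) - \left(\left(16311 + \frac{74}{63}\right) - 15987\right) = \frac{50684895}{73795309} - \left(\frac{1027667}{63} - 15987\right) = \frac{50684895}{73795309} - \frac{20486}{63} = - \frac{215511078827}{664157781}$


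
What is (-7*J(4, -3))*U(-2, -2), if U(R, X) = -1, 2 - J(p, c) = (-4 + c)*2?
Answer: 112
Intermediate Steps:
J(p, c) = 10 - 2*c (J(p, c) = 2 - (-4 + c)*2 = 2 - (-8 + 2*c) = 2 + (8 - 2*c) = 10 - 2*c)
(-7*J(4, -3))*U(-2, -2) = -7*(10 - 2*(-3))*(-1) = -7*(10 + 6)*(-1) = -7*16*(-1) = -112*(-1) = 112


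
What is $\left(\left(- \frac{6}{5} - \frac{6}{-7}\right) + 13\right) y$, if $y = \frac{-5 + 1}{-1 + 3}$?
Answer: $- \frac{886}{35} \approx -25.314$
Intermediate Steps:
$y = -2$ ($y = - \frac{4}{2} = \left(-4\right) \frac{1}{2} = -2$)
$\left(\left(- \frac{6}{5} - \frac{6}{-7}\right) + 13\right) y = \left(\left(- \frac{6}{5} - \frac{6}{-7}\right) + 13\right) \left(-2\right) = \left(\left(\left(-6\right) \frac{1}{5} - - \frac{6}{7}\right) + 13\right) \left(-2\right) = \left(\left(- \frac{6}{5} + \frac{6}{7}\right) + 13\right) \left(-2\right) = \left(- \frac{12}{35} + 13\right) \left(-2\right) = \frac{443}{35} \left(-2\right) = - \frac{886}{35}$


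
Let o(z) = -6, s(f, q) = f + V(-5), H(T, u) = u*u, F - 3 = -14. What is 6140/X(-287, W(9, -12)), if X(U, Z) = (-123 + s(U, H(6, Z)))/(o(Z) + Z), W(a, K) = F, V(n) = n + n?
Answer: 5219/21 ≈ 248.52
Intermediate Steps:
V(n) = 2*n
F = -11 (F = 3 - 14 = -11)
W(a, K) = -11
H(T, u) = u**2
s(f, q) = -10 + f (s(f, q) = f + 2*(-5) = f - 10 = -10 + f)
X(U, Z) = (-133 + U)/(-6 + Z) (X(U, Z) = (-123 + (-10 + U))/(-6 + Z) = (-133 + U)/(-6 + Z))
6140/X(-287, W(9, -12)) = 6140/(((-133 - 287)/(-6 - 11))) = 6140/((-420/(-17))) = 6140/((-1/17*(-420))) = 6140/(420/17) = 6140*(17/420) = 5219/21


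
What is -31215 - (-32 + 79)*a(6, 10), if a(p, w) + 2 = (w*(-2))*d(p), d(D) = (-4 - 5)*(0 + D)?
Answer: -81881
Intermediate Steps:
d(D) = -9*D
a(p, w) = -2 + 18*p*w (a(p, w) = -2 + (w*(-2))*(-9*p) = -2 + (-2*w)*(-9*p) = -2 + 18*p*w)
-31215 - (-32 + 79)*a(6, 10) = -31215 - (-32 + 79)*(-2 + 18*6*10) = -31215 - 47*(-2 + 1080) = -31215 - 47*1078 = -31215 - 1*50666 = -31215 - 50666 = -81881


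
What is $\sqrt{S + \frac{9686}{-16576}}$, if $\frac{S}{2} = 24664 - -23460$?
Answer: $\frac{\sqrt{413207864958}}{2072} \approx 310.24$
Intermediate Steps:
$S = 96248$ ($S = 2 \left(24664 - -23460\right) = 2 \left(24664 + 23460\right) = 2 \cdot 48124 = 96248$)
$\sqrt{S + \frac{9686}{-16576}} = \sqrt{96248 + \frac{9686}{-16576}} = \sqrt{96248 + 9686 \left(- \frac{1}{16576}\right)} = \sqrt{96248 - \frac{4843}{8288}} = \sqrt{\frac{797698581}{8288}} = \frac{\sqrt{413207864958}}{2072}$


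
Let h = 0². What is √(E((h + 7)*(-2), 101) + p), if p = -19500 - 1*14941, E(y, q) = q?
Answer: 2*I*√8585 ≈ 185.31*I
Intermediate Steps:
h = 0
p = -34441 (p = -19500 - 14941 = -34441)
√(E((h + 7)*(-2), 101) + p) = √(101 - 34441) = √(-34340) = 2*I*√8585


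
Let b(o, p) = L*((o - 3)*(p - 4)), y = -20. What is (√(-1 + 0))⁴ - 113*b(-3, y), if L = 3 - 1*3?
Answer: 1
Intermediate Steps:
L = 0 (L = 3 - 3 = 0)
b(o, p) = 0 (b(o, p) = 0*((o - 3)*(p - 4)) = 0*((-3 + o)*(-4 + p)) = 0*((-4 + p)*(-3 + o)) = 0)
(√(-1 + 0))⁴ - 113*b(-3, y) = (√(-1 + 0))⁴ - 113*0 = (√(-1))⁴ + 0 = I⁴ + 0 = 1 + 0 = 1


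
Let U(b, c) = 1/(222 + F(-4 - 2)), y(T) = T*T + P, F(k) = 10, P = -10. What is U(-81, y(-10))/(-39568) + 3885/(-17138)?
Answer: -17831723449/78661500544 ≈ -0.22669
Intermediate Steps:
y(T) = -10 + T² (y(T) = T*T - 10 = T² - 10 = -10 + T²)
U(b, c) = 1/232 (U(b, c) = 1/(222 + 10) = 1/232)
U(-81, y(-10))/(-39568) + 3885/(-17138) = (1/232)/(-39568) + 3885/(-17138) = (1/232)*(-1/39568) + 3885*(-1/17138) = -1/9179776 - 3885/17138 = -17831723449/78661500544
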